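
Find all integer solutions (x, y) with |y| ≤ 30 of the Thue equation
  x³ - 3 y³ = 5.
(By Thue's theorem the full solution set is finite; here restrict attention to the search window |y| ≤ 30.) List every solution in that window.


The equation is x³ - 3y³ = 5. For fixed y, x³ = 3·y³ + 5, so a solution requires the RHS to be a perfect cube.
Strategy: iterate y from -30 to 30, compute RHS = 3·y³ + 5, and check whether it is a (positive or negative) perfect cube.
Check small values of y:
  y = 0: RHS = 5 is not a perfect cube.
  y = 1: RHS = 8 = (2)³ ⇒ x = 2 works.
  y = -1: RHS = 2 is not a perfect cube.
  y = 2: RHS = 29 is not a perfect cube.
  y = -2: RHS = -19 is not a perfect cube.
  y = 3: RHS = 86 is not a perfect cube.
  y = -3: RHS = -76 is not a perfect cube.
Continuing the search up to |y| = 30 finds no further solutions beyond those listed.
Collected solutions: (2, 1).

Solutions (with |y| ≤ 30): (2, 1).


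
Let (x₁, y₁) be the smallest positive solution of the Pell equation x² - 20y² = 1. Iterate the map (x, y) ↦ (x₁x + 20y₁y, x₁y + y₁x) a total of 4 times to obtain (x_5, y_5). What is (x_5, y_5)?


Step 1: Find the fundamental solution (x₁, y₁) of x² - 20y² = 1.
  Expand √20 as a continued fraction. a₀ = ⌊√20⌋ = 4; iterate m_{k+1} = d_k·a_k − m_k, d_{k+1} = (20 − m_{k+1}²)/d_k, a_{k+1} = ⌊(a₀ + m_{k+1})/d_{k+1}⌋ (starting m₀ = 0, d₀ = 1), with convergents p_k = a_k·p_{k-1} + p_{k-2}, q_k = a_k·q_{k-1} + q_{k-2} (p₋₁ = 1, q₋₁ = 0):
  k = 0: a₀ = 4; p₀/q₀ = 4/1; p₀² − 20·q₀² = 16 − 20 = -4.
  k = 1: m = 4, d = 4, a = ⌊(4 + 4)/4⌋ = 2; p/q = (2·4 + 1)/(2·1 + 0) = 9/2; p² − 20·q² = 81 − 80 = 1.
  The first convergent with p² − 20·q² = 1 gives the fundamental solution (x₁, y₁) = (9, 2).
Step 2: Apply the recurrence (x_{n+1}, y_{n+1}) = (x₁x_n + 20y₁y_n, x₁y_n + y₁x_n) repeatedly.
  From (x_1, y_1) = (9, 2): x_2 = 9·9 + 20·2·2 = 161; y_2 = 9·2 + 2·9 = 36.
  From (x_2, y_2) = (161, 36): x_3 = 9·161 + 20·2·36 = 2889; y_3 = 9·36 + 2·161 = 646.
  From (x_3, y_3) = (2889, 646): x_4 = 9·2889 + 20·2·646 = 51841; y_4 = 9·646 + 2·2889 = 11592.
  From (x_4, y_4) = (51841, 11592): x_5 = 9·51841 + 20·2·11592 = 930249; y_5 = 9·11592 + 2·51841 = 208010.
Step 3: Verify x_5² - 20·y_5² = 865363202001 - 865363202000 = 1 (should be 1). ✓

(x_1, y_1) = (9, 2); (x_5, y_5) = (930249, 208010).


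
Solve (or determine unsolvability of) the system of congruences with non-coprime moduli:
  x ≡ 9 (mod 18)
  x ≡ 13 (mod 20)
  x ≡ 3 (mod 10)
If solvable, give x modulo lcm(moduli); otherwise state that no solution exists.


Moduli 18, 20, 10 are not pairwise coprime, so CRT works modulo lcm(m_i) when all pairwise compatibility conditions hold.
Pairwise compatibility: gcd(m_i, m_j) must divide a_i - a_j for every pair.
Merge one congruence at a time:
  Start: x ≡ 9 (mod 18).
  Combine with x ≡ 13 (mod 20): gcd(18, 20) = 2; 13 - 9 = 4, which IS divisible by 2, so compatible.
    Write x = 9 + 18·t and substitute into x ≡ 13 (mod 20): 18·t ≡ 13 − 9 = 4 (mod 20).
    Divide the congruence (and modulus) by g = 2: 9·t ≡ 2 (mod 10).
    The inverse of 9 mod 10 is 9 (since 9·9 = 81 = 8·10 + 1), so t ≡ 9·2 = 18 ≡ 8 (mod 10).
    Then x = 9 + 18·8 = 153, valid modulo lcm(18, 20) = 180: x ≡ 153 (mod 180).
  Combine with x ≡ 3 (mod 10): gcd(180, 10) = 10; 3 - 153 = -150, which IS divisible by 10, so compatible.
    Write x = 153 + 180·t and substitute into x ≡ 3 (mod 10): 180·t ≡ 3 − 153 = -150 (mod 10).
    Divide the congruence (and modulus) by g = 10: 18·t ≡ -15 (mod 1).
    Modulo 1 every t works; take t = 0.
    Then x = 153 + 180·0 = 153, valid modulo lcm(180, 10) = 180: x ≡ 153 (mod 180).
Verify: 153 mod 18 = 9, 153 mod 20 = 13, 153 mod 10 = 3.

x ≡ 153 (mod 180).


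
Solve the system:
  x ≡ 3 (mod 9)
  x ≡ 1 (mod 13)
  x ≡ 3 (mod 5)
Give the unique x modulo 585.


Moduli 9, 13, 5 are pairwise coprime; by CRT there is a unique solution modulo M = 9 · 13 · 5 = 585.
Solve pairwise, accumulating the modulus:
  Start with x ≡ 3 (mod 9).
  Combine with x ≡ 1 (mod 13): since gcd(9, 13) = 1, we get a unique residue mod 117.
    Write x = 3 + 9·t and substitute into x ≡ 1 (mod 13): 9·t ≡ 1 − 3 = -2 (mod 13).
    Reduce coefficients mod 13: 9·t ≡ 11 (mod 13).
    The inverse of 9 mod 13 is 3 (since 9·3 = 27 = 2·13 + 1), so t ≡ 3·11 = 33 ≡ 7 (mod 13).
    Then x = 3 + 9·7 = 66, valid modulo lcm(9, 13) = 117: x ≡ 66 (mod 117).
  Combine with x ≡ 3 (mod 5): since gcd(117, 5) = 1, we get a unique residue mod 585.
    Write x = 66 + 117·t and substitute into x ≡ 3 (mod 5): 117·t ≡ 3 − 66 = -63 (mod 5).
    Reduce coefficients mod 5: 2·t ≡ 2 (mod 5).
    The inverse of 2 mod 5 is 3 (since 2·3 = 6 = 1·5 + 1), so t ≡ 3·2 = 6 ≡ 1 (mod 5).
    Then x = 66 + 117·1 = 183, valid modulo lcm(117, 5) = 585: x ≡ 183 (mod 585).
Verify: 183 mod 9 = 3 ✓, 183 mod 13 = 1 ✓, 183 mod 5 = 3 ✓.

x ≡ 183 (mod 585).


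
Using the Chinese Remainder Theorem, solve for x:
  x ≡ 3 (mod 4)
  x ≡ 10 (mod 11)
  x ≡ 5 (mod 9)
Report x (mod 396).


Moduli 4, 11, 9 are pairwise coprime; by CRT there is a unique solution modulo M = 4 · 11 · 9 = 396.
Solve pairwise, accumulating the modulus:
  Start with x ≡ 3 (mod 4).
  Combine with x ≡ 10 (mod 11): since gcd(4, 11) = 1, we get a unique residue mod 44.
    Write x = 3 + 4·t and substitute into x ≡ 10 (mod 11): 4·t ≡ 10 − 3 = 7 (mod 11).
    The inverse of 4 mod 11 is 3 (since 4·3 = 12 = 1·11 + 1), so t ≡ 3·7 = 21 ≡ 10 (mod 11).
    Then x = 3 + 4·10 = 43, valid modulo lcm(4, 11) = 44: x ≡ 43 (mod 44).
  Combine with x ≡ 5 (mod 9): since gcd(44, 9) = 1, we get a unique residue mod 396.
    Write x = 43 + 44·t and substitute into x ≡ 5 (mod 9): 44·t ≡ 5 − 43 = -38 (mod 9).
    Reduce coefficients mod 9: 8·t ≡ 7 (mod 9).
    The inverse of 8 mod 9 is 8 (since 8·8 = 64 = 7·9 + 1), so t ≡ 8·7 = 56 ≡ 2 (mod 9).
    Then x = 43 + 44·2 = 131, valid modulo lcm(44, 9) = 396: x ≡ 131 (mod 396).
Verify: 131 mod 4 = 3 ✓, 131 mod 11 = 10 ✓, 131 mod 9 = 5 ✓.

x ≡ 131 (mod 396).


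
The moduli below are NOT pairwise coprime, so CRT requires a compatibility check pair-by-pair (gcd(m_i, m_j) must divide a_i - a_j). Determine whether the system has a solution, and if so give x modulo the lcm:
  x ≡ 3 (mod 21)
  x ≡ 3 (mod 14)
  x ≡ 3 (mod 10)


Moduli 21, 14, 10 are not pairwise coprime, so CRT works modulo lcm(m_i) when all pairwise compatibility conditions hold.
Pairwise compatibility: gcd(m_i, m_j) must divide a_i - a_j for every pair.
Merge one congruence at a time:
  Start: x ≡ 3 (mod 21).
  Combine with x ≡ 3 (mod 14): gcd(21, 14) = 7; 3 - 3 = 0, which IS divisible by 7, so compatible.
    Write x = 3 + 21·t and substitute into x ≡ 3 (mod 14): 21·t ≡ 3 − 3 = 0 (mod 14).
    Divide the congruence (and modulus) by g = 7: 3·t ≡ 0 (mod 2).
    Reduce coefficients mod 2: 1·t ≡ 0 (mod 2).
    So t ≡ 0 (mod 2).
    Then x = 3 + 21·0 = 3, valid modulo lcm(21, 14) = 42: x ≡ 3 (mod 42).
  Combine with x ≡ 3 (mod 10): gcd(42, 10) = 2; 3 - 3 = 0, which IS divisible by 2, so compatible.
    Write x = 3 + 42·t and substitute into x ≡ 3 (mod 10): 42·t ≡ 3 − 3 = 0 (mod 10).
    Divide the congruence (and modulus) by g = 2: 21·t ≡ 0 (mod 5).
    Reduce coefficients mod 5: 1·t ≡ 0 (mod 5).
    So t ≡ 0 (mod 5).
    Then x = 3 + 42·0 = 3, valid modulo lcm(42, 10) = 210: x ≡ 3 (mod 210).
Verify: 3 mod 21 = 3, 3 mod 14 = 3, 3 mod 10 = 3.

x ≡ 3 (mod 210).


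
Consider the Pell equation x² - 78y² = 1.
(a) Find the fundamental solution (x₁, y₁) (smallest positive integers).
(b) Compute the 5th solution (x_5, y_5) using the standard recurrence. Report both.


Step 1: Find the fundamental solution (x₁, y₁) of x² - 78y² = 1.
  Expand √78 as a continued fraction. a₀ = ⌊√78⌋ = 8; iterate m_{k+1} = d_k·a_k − m_k, d_{k+1} = (78 − m_{k+1}²)/d_k, a_{k+1} = ⌊(a₀ + m_{k+1})/d_{k+1}⌋ (starting m₀ = 0, d₀ = 1), with convergents p_k = a_k·p_{k-1} + p_{k-2}, q_k = a_k·q_{k-1} + q_{k-2} (p₋₁ = 1, q₋₁ = 0):
  k = 0: a₀ = 8; p₀/q₀ = 8/1; p₀² − 78·q₀² = 64 − 78 = -14.
  k = 1: m = 8, d = 14, a = ⌊(8 + 8)/14⌋ = 1; p/q = (1·8 + 1)/(1·1 + 0) = 9/1; p² − 78·q² = 81 − 78 = 3.
  k = 2: m = 6, d = 3, a = ⌊(8 + 6)/3⌋ = 4; p/q = (4·9 + 8)/(4·1 + 1) = 44/5; p² − 78·q² = 1936 − 1950 = -14.
  k = 3: m = 6, d = 14, a = ⌊(8 + 6)/14⌋ = 1; p/q = (1·44 + 9)/(1·5 + 1) = 53/6; p² − 78·q² = 2809 − 2808 = 1.
  The first convergent with p² − 78·q² = 1 gives the fundamental solution (x₁, y₁) = (53, 6).
Step 2: Apply the recurrence (x_{n+1}, y_{n+1}) = (x₁x_n + 78y₁y_n, x₁y_n + y₁x_n) repeatedly.
  From (x_1, y_1) = (53, 6): x_2 = 53·53 + 78·6·6 = 5617; y_2 = 53·6 + 6·53 = 636.
  From (x_2, y_2) = (5617, 636): x_3 = 53·5617 + 78·6·636 = 595349; y_3 = 53·636 + 6·5617 = 67410.
  From (x_3, y_3) = (595349, 67410): x_4 = 53·595349 + 78·6·67410 = 63101377; y_4 = 53·67410 + 6·595349 = 7144824.
  From (x_4, y_4) = (63101377, 7144824): x_5 = 53·63101377 + 78·6·7144824 = 6688150613; y_5 = 53·7144824 + 6·63101377 = 757283934.
Step 3: Verify x_5² - 78·y_5² = 44731358622172275769 - 44731358622172275768 = 1 (should be 1). ✓

(x_1, y_1) = (53, 6); (x_5, y_5) = (6688150613, 757283934).


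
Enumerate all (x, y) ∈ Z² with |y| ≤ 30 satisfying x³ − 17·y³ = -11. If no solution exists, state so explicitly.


The equation is x³ - 17y³ = -11. For fixed y, x³ = 17·y³ − 11, so a solution requires the RHS to be a perfect cube.
Strategy: iterate y from -30 to 30, compute RHS = 17·y³ − 11, and check whether it is a (positive or negative) perfect cube.
Check small values of y:
  y = 0: RHS = -11 is not a perfect cube.
  y = 1: RHS = 6 is not a perfect cube.
  y = -1: RHS = -28 is not a perfect cube.
  y = 2: RHS = 125 = (5)³ ⇒ x = 5 works.
  y = -2: RHS = -147 is not a perfect cube.
  y = 3: RHS = 448 is not a perfect cube.
  y = -3: RHS = -470 is not a perfect cube.
Continuing the search up to |y| = 30 finds no further solutions beyond those listed.
Collected solutions: (5, 2).

Solutions (with |y| ≤ 30): (5, 2).


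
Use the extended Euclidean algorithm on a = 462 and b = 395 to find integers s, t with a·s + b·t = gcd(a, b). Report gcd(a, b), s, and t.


Euclidean algorithm on (462, 395) — divide until remainder is 0:
  462 = 1 · 395 + 67
  395 = 5 · 67 + 60
  67 = 1 · 60 + 7
  60 = 8 · 7 + 4
  7 = 1 · 4 + 3
  4 = 1 · 3 + 1
  3 = 3 · 1 + 0
gcd(462, 395) = 1.
Track Bezout coefficients alongside the remainders: start with r₀ = 462 = a·1 + b·0 (s = 1, t = 0) and r₁ = 395 = a·0 + b·1 (s = 0, t = 1); each new remainder r_{k+1} = r_{k-1} − q_k·r_k inherits s_{k+1} = s_{k-1} − q_k·s_k, t_{k+1} = t_{k-1} − q_k·t_k, so r_k = a·s_k + b·t_k at every step:
  q = 1: r = 67, s = 1 − 1·0 = 1, t = 0 − 1·1 = -1  (check: 462·1 + 395·(-1) = 67)
  q = 5: r = 60, s = 0 − 5·1 = -5, t = 1 − 5·(-1) = 6  (check: 462·(-5) + 395·6 = 60)
  q = 1: r = 7, s = 1 − 1·(-5) = 6, t = -1 − 1·6 = -7  (check: 462·6 + 395·(-7) = 7)
  q = 8: r = 4, s = -5 − 8·6 = -53, t = 6 − 8·(-7) = 62  (check: 462·(-53) + 395·62 = 4)
  q = 1: r = 3, s = 6 − 1·(-53) = 59, t = -7 − 1·62 = -69  (check: 462·59 + 395·(-69) = 3)
  q = 1: r = 1, s = -53 − 1·59 = -112, t = 62 − 1·(-69) = 131  (check: 462·(-112) + 395·131 = 1)
The row with r = 1 (the gcd) gives the Bezout coefficients s = -112, t = 131.
Result: 462 · (-112) + 395 · (131) = 1.

gcd(462, 395) = 1; s = -112, t = 131 (check: 462·(-112) + 395·131 = 1).


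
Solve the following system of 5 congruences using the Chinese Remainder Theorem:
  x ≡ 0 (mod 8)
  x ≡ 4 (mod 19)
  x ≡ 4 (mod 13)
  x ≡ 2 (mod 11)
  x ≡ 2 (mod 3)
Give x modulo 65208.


Product of moduli M = 8 · 19 · 13 · 11 · 3 = 65208.
Merge one congruence at a time:
  Start: x ≡ 0 (mod 8).
  Combine with x ≡ 4 (mod 19); new modulus lcm = 152.
    Write x = 0 + 8·t and substitute into x ≡ 4 (mod 19): 8·t ≡ 4 − 0 = 4 (mod 19).
    The inverse of 8 mod 19 is 12 (since 8·12 = 96 = 5·19 + 1), so t ≡ 12·4 = 48 ≡ 10 (mod 19).
    Then x = 0 + 8·10 = 80, valid modulo lcm(8, 19) = 152: x ≡ 80 (mod 152).
  Combine with x ≡ 4 (mod 13); new modulus lcm = 1976.
    Write x = 80 + 152·t and substitute into x ≡ 4 (mod 13): 152·t ≡ 4 − 80 = -76 (mod 13).
    Reduce coefficients mod 13: 9·t ≡ 2 (mod 13).
    The inverse of 9 mod 13 is 3 (since 9·3 = 27 = 2·13 + 1), so t ≡ 3·2 = 6 ≡ 6 (mod 13).
    Then x = 80 + 152·6 = 992, valid modulo lcm(152, 13) = 1976: x ≡ 992 (mod 1976).
  Combine with x ≡ 2 (mod 11); new modulus lcm = 21736.
    Write x = 992 + 1976·t and substitute into x ≡ 2 (mod 11): 1976·t ≡ 2 − 992 = -990 (mod 11).
    Reduce coefficients mod 11: 7·t ≡ 0 (mod 11).
    The inverse of 7 mod 11 is 8 (since 7·8 = 56 = 5·11 + 1), so t ≡ 8·0 = 0 ≡ 0 (mod 11).
    Then x = 992 + 1976·0 = 992, valid modulo lcm(1976, 11) = 21736: x ≡ 992 (mod 21736).
  Combine with x ≡ 2 (mod 3); new modulus lcm = 65208.
    Write x = 992 + 21736·t and substitute into x ≡ 2 (mod 3): 21736·t ≡ 2 − 992 = -990 (mod 3).
    Reduce coefficients mod 3: 1·t ≡ 0 (mod 3).
    So t ≡ 0 (mod 3).
    Then x = 992 + 21736·0 = 992, valid modulo lcm(21736, 3) = 65208: x ≡ 992 (mod 65208).
Verify against each original: 992 mod 8 = 0, 992 mod 19 = 4, 992 mod 13 = 4, 992 mod 11 = 2, 992 mod 3 = 2.

x ≡ 992 (mod 65208).


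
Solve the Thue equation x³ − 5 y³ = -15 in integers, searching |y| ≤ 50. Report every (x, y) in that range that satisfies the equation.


The equation is x³ - 5y³ = -15. For fixed y, x³ = 5·y³ − 15, so a solution requires the RHS to be a perfect cube.
Strategy: iterate y from -50 to 50, compute RHS = 5·y³ − 15, and check whether it is a (positive or negative) perfect cube.
Check small values of y:
  y = 0: RHS = -15 is not a perfect cube.
  y = 1: RHS = -10 is not a perfect cube.
  y = -1: RHS = -20 is not a perfect cube.
  y = 2: RHS = 25 is not a perfect cube.
  y = -2: RHS = -55 is not a perfect cube.
  y = 3: RHS = 120 is not a perfect cube.
  y = -3: RHS = -150 is not a perfect cube.
Continuing the search up to |y| = 50 finds no solutions either.
No (x, y) in the scanned range satisfies the equation.

No integer solutions with |y| ≤ 50.


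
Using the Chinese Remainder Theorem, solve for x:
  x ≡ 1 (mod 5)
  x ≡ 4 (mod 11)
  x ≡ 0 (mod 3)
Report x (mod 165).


Moduli 5, 11, 3 are pairwise coprime; by CRT there is a unique solution modulo M = 5 · 11 · 3 = 165.
Solve pairwise, accumulating the modulus:
  Start with x ≡ 1 (mod 5).
  Combine with x ≡ 4 (mod 11): since gcd(5, 11) = 1, we get a unique residue mod 55.
    Write x = 1 + 5·t and substitute into x ≡ 4 (mod 11): 5·t ≡ 4 − 1 = 3 (mod 11).
    The inverse of 5 mod 11 is 9 (since 5·9 = 45 = 4·11 + 1), so t ≡ 9·3 = 27 ≡ 5 (mod 11).
    Then x = 1 + 5·5 = 26, valid modulo lcm(5, 11) = 55: x ≡ 26 (mod 55).
  Combine with x ≡ 0 (mod 3): since gcd(55, 3) = 1, we get a unique residue mod 165.
    Write x = 26 + 55·t and substitute into x ≡ 0 (mod 3): 55·t ≡ 0 − 26 = -26 (mod 3).
    Reduce coefficients mod 3: 1·t ≡ 1 (mod 3).
    So t ≡ 1 (mod 3).
    Then x = 26 + 55·1 = 81, valid modulo lcm(55, 3) = 165: x ≡ 81 (mod 165).
Verify: 81 mod 5 = 1 ✓, 81 mod 11 = 4 ✓, 81 mod 3 = 0 ✓.

x ≡ 81 (mod 165).


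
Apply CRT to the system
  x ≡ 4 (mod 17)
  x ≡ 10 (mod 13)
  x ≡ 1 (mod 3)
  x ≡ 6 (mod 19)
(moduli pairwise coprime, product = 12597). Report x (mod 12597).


Product of moduli M = 17 · 13 · 3 · 19 = 12597.
Merge one congruence at a time:
  Start: x ≡ 4 (mod 17).
  Combine with x ≡ 10 (mod 13); new modulus lcm = 221.
    Write x = 4 + 17·t and substitute into x ≡ 10 (mod 13): 17·t ≡ 10 − 4 = 6 (mod 13).
    Reduce coefficients mod 13: 4·t ≡ 6 (mod 13).
    The inverse of 4 mod 13 is 10 (since 4·10 = 40 = 3·13 + 1), so t ≡ 10·6 = 60 ≡ 8 (mod 13).
    Then x = 4 + 17·8 = 140, valid modulo lcm(17, 13) = 221: x ≡ 140 (mod 221).
  Combine with x ≡ 1 (mod 3); new modulus lcm = 663.
    Write x = 140 + 221·t and substitute into x ≡ 1 (mod 3): 221·t ≡ 1 − 140 = -139 (mod 3).
    Reduce coefficients mod 3: 2·t ≡ 2 (mod 3).
    The inverse of 2 mod 3 is 2 (since 2·2 = 4 = 1·3 + 1), so t ≡ 2·2 = 4 ≡ 1 (mod 3).
    Then x = 140 + 221·1 = 361, valid modulo lcm(221, 3) = 663: x ≡ 361 (mod 663).
  Combine with x ≡ 6 (mod 19); new modulus lcm = 12597.
    Write x = 361 + 663·t and substitute into x ≡ 6 (mod 19): 663·t ≡ 6 − 361 = -355 (mod 19).
    Reduce coefficients mod 19: 17·t ≡ 6 (mod 19).
    The inverse of 17 mod 19 is 9 (since 17·9 = 153 = 8·19 + 1), so t ≡ 9·6 = 54 ≡ 16 (mod 19).
    Then x = 361 + 663·16 = 10969, valid modulo lcm(663, 19) = 12597: x ≡ 10969 (mod 12597).
Verify against each original: 10969 mod 17 = 4, 10969 mod 13 = 10, 10969 mod 3 = 1, 10969 mod 19 = 6.

x ≡ 10969 (mod 12597).


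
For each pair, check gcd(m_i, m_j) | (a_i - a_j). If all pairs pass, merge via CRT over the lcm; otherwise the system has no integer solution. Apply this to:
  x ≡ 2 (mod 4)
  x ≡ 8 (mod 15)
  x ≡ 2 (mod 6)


Moduli 4, 15, 6 are not pairwise coprime, so CRT works modulo lcm(m_i) when all pairwise compatibility conditions hold.
Pairwise compatibility: gcd(m_i, m_j) must divide a_i - a_j for every pair.
Merge one congruence at a time:
  Start: x ≡ 2 (mod 4).
  Combine with x ≡ 8 (mod 15): gcd(4, 15) = 1; 8 - 2 = 6, which IS divisible by 1, so compatible.
    Write x = 2 + 4·t and substitute into x ≡ 8 (mod 15): 4·t ≡ 8 − 2 = 6 (mod 15).
    The inverse of 4 mod 15 is 4 (since 4·4 = 16 = 1·15 + 1), so t ≡ 4·6 = 24 ≡ 9 (mod 15).
    Then x = 2 + 4·9 = 38, valid modulo lcm(4, 15) = 60: x ≡ 38 (mod 60).
  Combine with x ≡ 2 (mod 6): gcd(60, 6) = 6; 2 - 38 = -36, which IS divisible by 6, so compatible.
    Write x = 38 + 60·t and substitute into x ≡ 2 (mod 6): 60·t ≡ 2 − 38 = -36 (mod 6).
    Divide the congruence (and modulus) by g = 6: 10·t ≡ -6 (mod 1).
    Modulo 1 every t works; take t = 0.
    Then x = 38 + 60·0 = 38, valid modulo lcm(60, 6) = 60: x ≡ 38 (mod 60).
Verify: 38 mod 4 = 2, 38 mod 15 = 8, 38 mod 6 = 2.

x ≡ 38 (mod 60).


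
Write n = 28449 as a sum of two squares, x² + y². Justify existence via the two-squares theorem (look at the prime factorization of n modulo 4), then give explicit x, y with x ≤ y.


Step 1: Factor n = 28449 = 3^2 · 29 · 109.
Step 2: Check the mod-4 condition on each prime factor: 3 ≡ 3 (mod 4), exponent 2 (must be even); 29 ≡ 1 (mod 4), exponent 1; 109 ≡ 1 (mod 4), exponent 1.
All primes ≡ 3 (mod 4) appear to even exponent (or don't appear), so by the two-squares theorem n IS expressible as a sum of two squares.
Step 3: Build a representation. Group n = k² · m with k = 3 and m = 29 · 109 = 3161 (a product of primes ≡ 1 (mod 4)); a representation of m scales to one of n via (k·x)² + (k·y)² = k²(x² + y²). Each prime p ≡ 1 (mod 4) is itself a sum of two squares; find a² by testing p − a² for a perfect square:
  29: 29 − 1² = 28, 29 − 2² = 25 = 5² ⇒ 29 = 2² + 5².
  109: 109 − 1² = 108, 109 − 2² = 105, 109 − 3² = 100 = 10² ⇒ 109 = 3² + 10².
  Combine using the Brahmagupta–Fibonacci identity (a² + b²)(c² + d²) = (ac − bd)² + (ad + bc)² = (ac + bd)² + (ad − bc)²:
  29 · 109 = 3161: from (2² + 5²)(3² + 10²), take (2·3 − 5·10, 2·10 + 5·3) = (6 − 50, 20 + 15) = (-44, 35); dropping signs (only squares matter) gives (44, 35); check 44² + 35² = 1936 + 1225 = 3161 ✓.
  Scale by k = 3: (3·44, 3·35) = (132, 105).
Step 4: Order so x ≤ y and verify: 105² + 132² = 11025 + 17424 = 28449 = n. ✓

n = 28449 = 105² + 132² (one valid representation with x ≤ y).


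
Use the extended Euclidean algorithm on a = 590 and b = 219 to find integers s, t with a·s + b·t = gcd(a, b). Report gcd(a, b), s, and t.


Euclidean algorithm on (590, 219) — divide until remainder is 0:
  590 = 2 · 219 + 152
  219 = 1 · 152 + 67
  152 = 2 · 67 + 18
  67 = 3 · 18 + 13
  18 = 1 · 13 + 5
  13 = 2 · 5 + 3
  5 = 1 · 3 + 2
  3 = 1 · 2 + 1
  2 = 2 · 1 + 0
gcd(590, 219) = 1.
Track Bezout coefficients alongside the remainders: start with r₀ = 590 = a·1 + b·0 (s = 1, t = 0) and r₁ = 219 = a·0 + b·1 (s = 0, t = 1); each new remainder r_{k+1} = r_{k-1} − q_k·r_k inherits s_{k+1} = s_{k-1} − q_k·s_k, t_{k+1} = t_{k-1} − q_k·t_k, so r_k = a·s_k + b·t_k at every step:
  q = 2: r = 152, s = 1 − 2·0 = 1, t = 0 − 2·1 = -2  (check: 590·1 + 219·(-2) = 152)
  q = 1: r = 67, s = 0 − 1·1 = -1, t = 1 − 1·(-2) = 3  (check: 590·(-1) + 219·3 = 67)
  q = 2: r = 18, s = 1 − 2·(-1) = 3, t = -2 − 2·3 = -8  (check: 590·3 + 219·(-8) = 18)
  q = 3: r = 13, s = -1 − 3·3 = -10, t = 3 − 3·(-8) = 27  (check: 590·(-10) + 219·27 = 13)
  q = 1: r = 5, s = 3 − 1·(-10) = 13, t = -8 − 1·27 = -35  (check: 590·13 + 219·(-35) = 5)
  q = 2: r = 3, s = -10 − 2·13 = -36, t = 27 − 2·(-35) = 97  (check: 590·(-36) + 219·97 = 3)
  q = 1: r = 2, s = 13 − 1·(-36) = 49, t = -35 − 1·97 = -132  (check: 590·49 + 219·(-132) = 2)
  q = 1: r = 1, s = -36 − 1·49 = -85, t = 97 − 1·(-132) = 229  (check: 590·(-85) + 219·229 = 1)
The row with r = 1 (the gcd) gives the Bezout coefficients s = -85, t = 229.
Result: 590 · (-85) + 219 · (229) = 1.

gcd(590, 219) = 1; s = -85, t = 229 (check: 590·(-85) + 219·229 = 1).


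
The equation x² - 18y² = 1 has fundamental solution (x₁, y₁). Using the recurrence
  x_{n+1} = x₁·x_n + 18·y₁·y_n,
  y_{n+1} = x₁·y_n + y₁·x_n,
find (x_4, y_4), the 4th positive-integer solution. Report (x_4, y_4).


Step 1: Find the fundamental solution (x₁, y₁) of x² - 18y² = 1.
  Expand √18 as a continued fraction. a₀ = ⌊√18⌋ = 4; iterate m_{k+1} = d_k·a_k − m_k, d_{k+1} = (18 − m_{k+1}²)/d_k, a_{k+1} = ⌊(a₀ + m_{k+1})/d_{k+1}⌋ (starting m₀ = 0, d₀ = 1), with convergents p_k = a_k·p_{k-1} + p_{k-2}, q_k = a_k·q_{k-1} + q_{k-2} (p₋₁ = 1, q₋₁ = 0):
  k = 0: a₀ = 4; p₀/q₀ = 4/1; p₀² − 18·q₀² = 16 − 18 = -2.
  k = 1: m = 4, d = 2, a = ⌊(4 + 4)/2⌋ = 4; p/q = (4·4 + 1)/(4·1 + 0) = 17/4; p² − 18·q² = 289 − 288 = 1.
  The first convergent with p² − 18·q² = 1 gives the fundamental solution (x₁, y₁) = (17, 4).
Step 2: Apply the recurrence (x_{n+1}, y_{n+1}) = (x₁x_n + 18y₁y_n, x₁y_n + y₁x_n) repeatedly.
  From (x_1, y_1) = (17, 4): x_2 = 17·17 + 18·4·4 = 577; y_2 = 17·4 + 4·17 = 136.
  From (x_2, y_2) = (577, 136): x_3 = 17·577 + 18·4·136 = 19601; y_3 = 17·136 + 4·577 = 4620.
  From (x_3, y_3) = (19601, 4620): x_4 = 17·19601 + 18·4·4620 = 665857; y_4 = 17·4620 + 4·19601 = 156944.
Step 3: Verify x_4² - 18·y_4² = 443365544449 - 443365544448 = 1 (should be 1). ✓

(x_1, y_1) = (17, 4); (x_4, y_4) = (665857, 156944).


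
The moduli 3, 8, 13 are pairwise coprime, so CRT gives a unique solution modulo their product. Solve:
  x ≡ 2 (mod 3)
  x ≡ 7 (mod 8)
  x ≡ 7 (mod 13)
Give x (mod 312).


Moduli 3, 8, 13 are pairwise coprime; by CRT there is a unique solution modulo M = 3 · 8 · 13 = 312.
Solve pairwise, accumulating the modulus:
  Start with x ≡ 2 (mod 3).
  Combine with x ≡ 7 (mod 8): since gcd(3, 8) = 1, we get a unique residue mod 24.
    Write x = 2 + 3·t and substitute into x ≡ 7 (mod 8): 3·t ≡ 7 − 2 = 5 (mod 8).
    The inverse of 3 mod 8 is 3 (since 3·3 = 9 = 1·8 + 1), so t ≡ 3·5 = 15 ≡ 7 (mod 8).
    Then x = 2 + 3·7 = 23, valid modulo lcm(3, 8) = 24: x ≡ 23 (mod 24).
  Combine with x ≡ 7 (mod 13): since gcd(24, 13) = 1, we get a unique residue mod 312.
    Write x = 23 + 24·t and substitute into x ≡ 7 (mod 13): 24·t ≡ 7 − 23 = -16 (mod 13).
    Reduce coefficients mod 13: 11·t ≡ 10 (mod 13).
    The inverse of 11 mod 13 is 6 (since 11·6 = 66 = 5·13 + 1), so t ≡ 6·10 = 60 ≡ 8 (mod 13).
    Then x = 23 + 24·8 = 215, valid modulo lcm(24, 13) = 312: x ≡ 215 (mod 312).
Verify: 215 mod 3 = 2 ✓, 215 mod 8 = 7 ✓, 215 mod 13 = 7 ✓.

x ≡ 215 (mod 312).


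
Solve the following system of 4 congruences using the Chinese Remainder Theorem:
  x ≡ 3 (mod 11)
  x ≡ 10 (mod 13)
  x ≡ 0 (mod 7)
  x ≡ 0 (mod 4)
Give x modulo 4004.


Product of moduli M = 11 · 13 · 7 · 4 = 4004.
Merge one congruence at a time:
  Start: x ≡ 3 (mod 11).
  Combine with x ≡ 10 (mod 13); new modulus lcm = 143.
    Write x = 3 + 11·t and substitute into x ≡ 10 (mod 13): 11·t ≡ 10 − 3 = 7 (mod 13).
    The inverse of 11 mod 13 is 6 (since 11·6 = 66 = 5·13 + 1), so t ≡ 6·7 = 42 ≡ 3 (mod 13).
    Then x = 3 + 11·3 = 36, valid modulo lcm(11, 13) = 143: x ≡ 36 (mod 143).
  Combine with x ≡ 0 (mod 7); new modulus lcm = 1001.
    Write x = 36 + 143·t and substitute into x ≡ 0 (mod 7): 143·t ≡ 0 − 36 = -36 (mod 7).
    Reduce coefficients mod 7: 3·t ≡ 6 (mod 7).
    The inverse of 3 mod 7 is 5 (since 3·5 = 15 = 2·7 + 1), so t ≡ 5·6 = 30 ≡ 2 (mod 7).
    Then x = 36 + 143·2 = 322, valid modulo lcm(143, 7) = 1001: x ≡ 322 (mod 1001).
  Combine with x ≡ 0 (mod 4); new modulus lcm = 4004.
    Write x = 322 + 1001·t and substitute into x ≡ 0 (mod 4): 1001·t ≡ 0 − 322 = -322 (mod 4).
    Reduce coefficients mod 4: 1·t ≡ 2 (mod 4).
    So t ≡ 2 (mod 4).
    Then x = 322 + 1001·2 = 2324, valid modulo lcm(1001, 4) = 4004: x ≡ 2324 (mod 4004).
Verify against each original: 2324 mod 11 = 3, 2324 mod 13 = 10, 2324 mod 7 = 0, 2324 mod 4 = 0.

x ≡ 2324 (mod 4004).


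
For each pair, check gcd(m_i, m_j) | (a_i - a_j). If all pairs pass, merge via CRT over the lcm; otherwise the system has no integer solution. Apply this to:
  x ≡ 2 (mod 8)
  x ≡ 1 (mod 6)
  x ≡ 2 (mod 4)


Moduli 8, 6, 4 are not pairwise coprime, so CRT works modulo lcm(m_i) when all pairwise compatibility conditions hold.
Pairwise compatibility: gcd(m_i, m_j) must divide a_i - a_j for every pair.
Merge one congruence at a time:
  Start: x ≡ 2 (mod 8).
  Combine with x ≡ 1 (mod 6): gcd(8, 6) = 2, and 1 - 2 = -1 is NOT divisible by 2.
    ⇒ system is inconsistent (no integer solution).

No solution (the system is inconsistent).


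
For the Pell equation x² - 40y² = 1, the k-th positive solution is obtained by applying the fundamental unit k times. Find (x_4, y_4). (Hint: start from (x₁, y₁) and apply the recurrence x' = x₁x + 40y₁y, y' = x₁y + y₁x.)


Step 1: Find the fundamental solution (x₁, y₁) of x² - 40y² = 1.
  Expand √40 as a continued fraction. a₀ = ⌊√40⌋ = 6; iterate m_{k+1} = d_k·a_k − m_k, d_{k+1} = (40 − m_{k+1}²)/d_k, a_{k+1} = ⌊(a₀ + m_{k+1})/d_{k+1}⌋ (starting m₀ = 0, d₀ = 1), with convergents p_k = a_k·p_{k-1} + p_{k-2}, q_k = a_k·q_{k-1} + q_{k-2} (p₋₁ = 1, q₋₁ = 0):
  k = 0: a₀ = 6; p₀/q₀ = 6/1; p₀² − 40·q₀² = 36 − 40 = -4.
  k = 1: m = 6, d = 4, a = ⌊(6 + 6)/4⌋ = 3; p/q = (3·6 + 1)/(3·1 + 0) = 19/3; p² − 40·q² = 361 − 360 = 1.
  The first convergent with p² − 40·q² = 1 gives the fundamental solution (x₁, y₁) = (19, 3).
Step 2: Apply the recurrence (x_{n+1}, y_{n+1}) = (x₁x_n + 40y₁y_n, x₁y_n + y₁x_n) repeatedly.
  From (x_1, y_1) = (19, 3): x_2 = 19·19 + 40·3·3 = 721; y_2 = 19·3 + 3·19 = 114.
  From (x_2, y_2) = (721, 114): x_3 = 19·721 + 40·3·114 = 27379; y_3 = 19·114 + 3·721 = 4329.
  From (x_3, y_3) = (27379, 4329): x_4 = 19·27379 + 40·3·4329 = 1039681; y_4 = 19·4329 + 3·27379 = 164388.
Step 3: Verify x_4² - 40·y_4² = 1080936581761 - 1080936581760 = 1 (should be 1). ✓

(x_1, y_1) = (19, 3); (x_4, y_4) = (1039681, 164388).


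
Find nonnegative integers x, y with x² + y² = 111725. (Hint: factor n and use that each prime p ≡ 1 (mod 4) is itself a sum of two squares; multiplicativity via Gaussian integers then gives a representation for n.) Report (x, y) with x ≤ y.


Step 1: Factor n = 111725 = 5^2 · 41 · 109.
Step 2: Check the mod-4 condition on each prime factor: 5 ≡ 1 (mod 4), exponent 2; 41 ≡ 1 (mod 4), exponent 1; 109 ≡ 1 (mod 4), exponent 1.
All primes ≡ 3 (mod 4) appear to even exponent (or don't appear), so by the two-squares theorem n IS expressible as a sum of two squares.
Step 3: Build a representation. Group n = k² · m with k = 5 and m = 41 · 109 = 4469 (a product of primes ≡ 1 (mod 4)); a representation of m scales to one of n via (k·x)² + (k·y)² = k²(x² + y²). Each prime p ≡ 1 (mod 4) is itself a sum of two squares; find a² by testing p − a² for a perfect square:
  41: 41 − 1² = 40, 41 − 2² = 37, 41 − 3² = 32, 41 − 4² = 25 = 5² ⇒ 41 = 4² + 5².
  109: 109 − 1² = 108, 109 − 2² = 105, 109 − 3² = 100 = 10² ⇒ 109 = 3² + 10².
  Combine using the Brahmagupta–Fibonacci identity (a² + b²)(c² + d²) = (ac − bd)² + (ad + bc)² = (ac + bd)² + (ad − bc)²:
  41 · 109 = 4469: from (4² + 5²)(3² + 10²), take (4·3 − 5·10, 4·10 + 5·3) = (12 − 50, 40 + 15) = (-38, 55); dropping signs (only squares matter) gives (38, 55); check 38² + 55² = 1444 + 3025 = 4469 ✓.
  Scale by k = 5: (5·38, 5·55) = (190, 275).
Step 4: Order so x ≤ y and verify: 190² + 275² = 36100 + 75625 = 111725 = n. ✓

n = 111725 = 190² + 275² (one valid representation with x ≤ y).


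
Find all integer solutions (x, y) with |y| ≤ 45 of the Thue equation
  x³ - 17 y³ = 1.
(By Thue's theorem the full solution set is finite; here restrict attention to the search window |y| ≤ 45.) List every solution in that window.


The equation is x³ - 17y³ = 1. For fixed y, x³ = 17·y³ + 1, so a solution requires the RHS to be a perfect cube.
Strategy: iterate y from -45 to 45, compute RHS = 17·y³ + 1, and check whether it is a (positive or negative) perfect cube.
Check small values of y:
  y = 0: RHS = 1 = (1)³ ⇒ x = 1 works.
  y = 1: RHS = 18 is not a perfect cube.
  y = -1: RHS = -16 is not a perfect cube.
  y = 2: RHS = 137 is not a perfect cube.
  y = -2: RHS = -135 is not a perfect cube.
  y = 3: RHS = 460 is not a perfect cube.
  y = -3: RHS = -458 is not a perfect cube.
Continuing, at y = 7: RHS = 5832 = (18)³ ⇒ x = 18 works.
Searching the remaining y in |y| ≤ 45 finds no further solutions.
Collected solutions: (1, 0), (18, 7).

Solutions (with |y| ≤ 45): (1, 0), (18, 7).


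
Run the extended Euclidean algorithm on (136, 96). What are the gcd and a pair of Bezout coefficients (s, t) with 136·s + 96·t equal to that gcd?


Euclidean algorithm on (136, 96) — divide until remainder is 0:
  136 = 1 · 96 + 40
  96 = 2 · 40 + 16
  40 = 2 · 16 + 8
  16 = 2 · 8 + 0
gcd(136, 96) = 8.
Track Bezout coefficients alongside the remainders: start with r₀ = 136 = a·1 + b·0 (s = 1, t = 0) and r₁ = 96 = a·0 + b·1 (s = 0, t = 1); each new remainder r_{k+1} = r_{k-1} − q_k·r_k inherits s_{k+1} = s_{k-1} − q_k·s_k, t_{k+1} = t_{k-1} − q_k·t_k, so r_k = a·s_k + b·t_k at every step:
  q = 1: r = 40, s = 1 − 1·0 = 1, t = 0 − 1·1 = -1  (check: 136·1 + 96·(-1) = 40)
  q = 2: r = 16, s = 0 − 2·1 = -2, t = 1 − 2·(-1) = 3  (check: 136·(-2) + 96·3 = 16)
  q = 2: r = 8, s = 1 − 2·(-2) = 5, t = -1 − 2·3 = -7  (check: 136·5 + 96·(-7) = 8)
The row with r = 8 (the gcd) gives the Bezout coefficients s = 5, t = -7.
Result: 136 · (5) + 96 · (-7) = 8.

gcd(136, 96) = 8; s = 5, t = -7 (check: 136·5 + 96·(-7) = 8).


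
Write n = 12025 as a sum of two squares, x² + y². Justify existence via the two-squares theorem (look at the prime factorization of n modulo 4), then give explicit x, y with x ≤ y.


Step 1: Factor n = 12025 = 5^2 · 13 · 37.
Step 2: Check the mod-4 condition on each prime factor: 5 ≡ 1 (mod 4), exponent 2; 13 ≡ 1 (mod 4), exponent 1; 37 ≡ 1 (mod 4), exponent 1.
All primes ≡ 3 (mod 4) appear to even exponent (or don't appear), so by the two-squares theorem n IS expressible as a sum of two squares.
Step 3: Build a representation. Group n = k² · m with k = 5 and m = 13 · 37 = 481 (a product of primes ≡ 1 (mod 4)); a representation of m scales to one of n via (k·x)² + (k·y)² = k²(x² + y²). Each prime p ≡ 1 (mod 4) is itself a sum of two squares; find a² by testing p − a² for a perfect square:
  13: 13 − 1² = 12, 13 − 2² = 9 = 3² ⇒ 13 = 2² + 3².
  37: 37 − 1² = 36 = 6² ⇒ 37 = 1² + 6².
  Combine using the Brahmagupta–Fibonacci identity (a² + b²)(c² + d²) = (ac − bd)² + (ad + bc)² = (ac + bd)² + (ad − bc)²:
  13 · 37 = 481: from (2² + 3²)(1² + 6²), take (2·1 − 3·6, 2·6 + 3·1) = (2 − 18, 12 + 3) = (-16, 15); dropping signs (only squares matter) gives (16, 15); check 16² + 15² = 256 + 225 = 481 ✓.
  Scale by k = 5: (5·16, 5·15) = (80, 75).
Step 4: Order so x ≤ y and verify: 75² + 80² = 5625 + 6400 = 12025 = n. ✓

n = 12025 = 75² + 80² (one valid representation with x ≤ y).


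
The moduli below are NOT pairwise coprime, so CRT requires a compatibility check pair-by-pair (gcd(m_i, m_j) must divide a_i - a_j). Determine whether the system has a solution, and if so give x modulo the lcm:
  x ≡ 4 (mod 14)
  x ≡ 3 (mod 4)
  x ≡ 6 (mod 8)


Moduli 14, 4, 8 are not pairwise coprime, so CRT works modulo lcm(m_i) when all pairwise compatibility conditions hold.
Pairwise compatibility: gcd(m_i, m_j) must divide a_i - a_j for every pair.
Merge one congruence at a time:
  Start: x ≡ 4 (mod 14).
  Combine with x ≡ 3 (mod 4): gcd(14, 4) = 2, and 3 - 4 = -1 is NOT divisible by 2.
    ⇒ system is inconsistent (no integer solution).

No solution (the system is inconsistent).


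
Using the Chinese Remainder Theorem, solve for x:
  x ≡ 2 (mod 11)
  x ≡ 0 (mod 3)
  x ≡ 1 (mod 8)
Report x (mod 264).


Moduli 11, 3, 8 are pairwise coprime; by CRT there is a unique solution modulo M = 11 · 3 · 8 = 264.
Solve pairwise, accumulating the modulus:
  Start with x ≡ 2 (mod 11).
  Combine with x ≡ 0 (mod 3): since gcd(11, 3) = 1, we get a unique residue mod 33.
    Write x = 2 + 11·t and substitute into x ≡ 0 (mod 3): 11·t ≡ 0 − 2 = -2 (mod 3).
    Reduce coefficients mod 3: 2·t ≡ 1 (mod 3).
    The inverse of 2 mod 3 is 2 (since 2·2 = 4 = 1·3 + 1), so t ≡ 2·1 = 2 ≡ 2 (mod 3).
    Then x = 2 + 11·2 = 24, valid modulo lcm(11, 3) = 33: x ≡ 24 (mod 33).
  Combine with x ≡ 1 (mod 8): since gcd(33, 8) = 1, we get a unique residue mod 264.
    Write x = 24 + 33·t and substitute into x ≡ 1 (mod 8): 33·t ≡ 1 − 24 = -23 (mod 8).
    Reduce coefficients mod 8: 1·t ≡ 1 (mod 8).
    So t ≡ 1 (mod 8).
    Then x = 24 + 33·1 = 57, valid modulo lcm(33, 8) = 264: x ≡ 57 (mod 264).
Verify: 57 mod 11 = 2 ✓, 57 mod 3 = 0 ✓, 57 mod 8 = 1 ✓.

x ≡ 57 (mod 264).


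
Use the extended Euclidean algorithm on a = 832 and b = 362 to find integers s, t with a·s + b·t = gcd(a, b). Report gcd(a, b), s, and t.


Euclidean algorithm on (832, 362) — divide until remainder is 0:
  832 = 2 · 362 + 108
  362 = 3 · 108 + 38
  108 = 2 · 38 + 32
  38 = 1 · 32 + 6
  32 = 5 · 6 + 2
  6 = 3 · 2 + 0
gcd(832, 362) = 2.
Track Bezout coefficients alongside the remainders: start with r₀ = 832 = a·1 + b·0 (s = 1, t = 0) and r₁ = 362 = a·0 + b·1 (s = 0, t = 1); each new remainder r_{k+1} = r_{k-1} − q_k·r_k inherits s_{k+1} = s_{k-1} − q_k·s_k, t_{k+1} = t_{k-1} − q_k·t_k, so r_k = a·s_k + b·t_k at every step:
  q = 2: r = 108, s = 1 − 2·0 = 1, t = 0 − 2·1 = -2  (check: 832·1 + 362·(-2) = 108)
  q = 3: r = 38, s = 0 − 3·1 = -3, t = 1 − 3·(-2) = 7  (check: 832·(-3) + 362·7 = 38)
  q = 2: r = 32, s = 1 − 2·(-3) = 7, t = -2 − 2·7 = -16  (check: 832·7 + 362·(-16) = 32)
  q = 1: r = 6, s = -3 − 1·7 = -10, t = 7 − 1·(-16) = 23  (check: 832·(-10) + 362·23 = 6)
  q = 5: r = 2, s = 7 − 5·(-10) = 57, t = -16 − 5·23 = -131  (check: 832·57 + 362·(-131) = 2)
The row with r = 2 (the gcd) gives the Bezout coefficients s = 57, t = -131.
Result: 832 · (57) + 362 · (-131) = 2.

gcd(832, 362) = 2; s = 57, t = -131 (check: 832·57 + 362·(-131) = 2).


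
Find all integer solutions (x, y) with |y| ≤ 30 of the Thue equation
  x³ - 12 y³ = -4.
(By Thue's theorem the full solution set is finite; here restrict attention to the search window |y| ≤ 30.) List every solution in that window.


The equation is x³ - 12y³ = -4. For fixed y, x³ = 12·y³ − 4, so a solution requires the RHS to be a perfect cube.
Strategy: iterate y from -30 to 30, compute RHS = 12·y³ − 4, and check whether it is a (positive or negative) perfect cube.
Check small values of y:
  y = 0: RHS = -4 is not a perfect cube.
  y = 1: RHS = 8 = (2)³ ⇒ x = 2 works.
  y = -1: RHS = -16 is not a perfect cube.
  y = 2: RHS = 92 is not a perfect cube.
  y = -2: RHS = -100 is not a perfect cube.
  y = 3: RHS = 320 is not a perfect cube.
  y = -3: RHS = -328 is not a perfect cube.
Continuing the search up to |y| = 30 finds no further solutions beyond those listed.
Collected solutions: (2, 1).

Solutions (with |y| ≤ 30): (2, 1).


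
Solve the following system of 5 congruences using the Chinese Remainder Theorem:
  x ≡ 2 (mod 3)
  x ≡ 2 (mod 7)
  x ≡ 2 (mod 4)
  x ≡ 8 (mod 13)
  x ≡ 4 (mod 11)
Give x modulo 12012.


Product of moduli M = 3 · 7 · 4 · 13 · 11 = 12012.
Merge one congruence at a time:
  Start: x ≡ 2 (mod 3).
  Combine with x ≡ 2 (mod 7); new modulus lcm = 21.
    Write x = 2 + 3·t and substitute into x ≡ 2 (mod 7): 3·t ≡ 2 − 2 = 0 (mod 7).
    The inverse of 3 mod 7 is 5 (since 3·5 = 15 = 2·7 + 1), so t ≡ 5·0 = 0 ≡ 0 (mod 7).
    Then x = 2 + 3·0 = 2, valid modulo lcm(3, 7) = 21: x ≡ 2 (mod 21).
  Combine with x ≡ 2 (mod 4); new modulus lcm = 84.
    Write x = 2 + 21·t and substitute into x ≡ 2 (mod 4): 21·t ≡ 2 − 2 = 0 (mod 4).
    Reduce coefficients mod 4: 1·t ≡ 0 (mod 4).
    So t ≡ 0 (mod 4).
    Then x = 2 + 21·0 = 2, valid modulo lcm(21, 4) = 84: x ≡ 2 (mod 84).
  Combine with x ≡ 8 (mod 13); new modulus lcm = 1092.
    Write x = 2 + 84·t and substitute into x ≡ 8 (mod 13): 84·t ≡ 8 − 2 = 6 (mod 13).
    Reduce coefficients mod 13: 6·t ≡ 6 (mod 13).
    The inverse of 6 mod 13 is 11 (since 6·11 = 66 = 5·13 + 1), so t ≡ 11·6 = 66 ≡ 1 (mod 13).
    Then x = 2 + 84·1 = 86, valid modulo lcm(84, 13) = 1092: x ≡ 86 (mod 1092).
  Combine with x ≡ 4 (mod 11); new modulus lcm = 12012.
    Write x = 86 + 1092·t and substitute into x ≡ 4 (mod 11): 1092·t ≡ 4 − 86 = -82 (mod 11).
    Reduce coefficients mod 11: 3·t ≡ 6 (mod 11).
    The inverse of 3 mod 11 is 4 (since 3·4 = 12 = 1·11 + 1), so t ≡ 4·6 = 24 ≡ 2 (mod 11).
    Then x = 86 + 1092·2 = 2270, valid modulo lcm(1092, 11) = 12012: x ≡ 2270 (mod 12012).
Verify against each original: 2270 mod 3 = 2, 2270 mod 7 = 2, 2270 mod 4 = 2, 2270 mod 13 = 8, 2270 mod 11 = 4.

x ≡ 2270 (mod 12012).


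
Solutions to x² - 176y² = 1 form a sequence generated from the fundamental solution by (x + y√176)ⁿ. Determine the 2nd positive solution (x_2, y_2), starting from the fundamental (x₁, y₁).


Step 1: Find the fundamental solution (x₁, y₁) of x² - 176y² = 1.
  Expand √176 as a continued fraction. a₀ = ⌊√176⌋ = 13; iterate m_{k+1} = d_k·a_k − m_k, d_{k+1} = (176 − m_{k+1}²)/d_k, a_{k+1} = ⌊(a₀ + m_{k+1})/d_{k+1}⌋ (starting m₀ = 0, d₀ = 1), with convergents p_k = a_k·p_{k-1} + p_{k-2}, q_k = a_k·q_{k-1} + q_{k-2} (p₋₁ = 1, q₋₁ = 0):
  k = 0: a₀ = 13; p₀/q₀ = 13/1; p₀² − 176·q₀² = 169 − 176 = -7.
  k = 1: m = 13, d = 7, a = ⌊(13 + 13)/7⌋ = 3; p/q = (3·13 + 1)/(3·1 + 0) = 40/3; p² − 176·q² = 1600 − 1584 = 16.
  k = 2: m = 8, d = 16, a = ⌊(13 + 8)/16⌋ = 1; p/q = (1·40 + 13)/(1·3 + 1) = 53/4; p² − 176·q² = 2809 − 2816 = -7.
  k = 3: m = 8, d = 7, a = ⌊(13 + 8)/7⌋ = 3; p/q = (3·53 + 40)/(3·4 + 3) = 199/15; p² − 176·q² = 39601 − 39600 = 1.
  The first convergent with p² − 176·q² = 1 gives the fundamental solution (x₁, y₁) = (199, 15).
Step 2: Apply the recurrence (x_{n+1}, y_{n+1}) = (x₁x_n + 176y₁y_n, x₁y_n + y₁x_n) repeatedly.
  From (x_1, y_1) = (199, 15): x_2 = 199·199 + 176·15·15 = 79201; y_2 = 199·15 + 15·199 = 5970.
Step 3: Verify x_2² - 176·y_2² = 6272798401 - 6272798400 = 1 (should be 1). ✓

(x_1, y_1) = (199, 15); (x_2, y_2) = (79201, 5970).
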